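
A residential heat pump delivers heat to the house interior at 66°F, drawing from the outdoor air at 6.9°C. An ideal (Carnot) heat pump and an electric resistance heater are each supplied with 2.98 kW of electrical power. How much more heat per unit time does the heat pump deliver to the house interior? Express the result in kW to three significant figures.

In absolute terms T_C = 280.05 K and T_H = 292.04 K, so ΔT = 11.99 K.
COP_Carnot = T_H/ΔT = 292.04/11.99 = 24.36.
The heat pump delivers Q̇_H = COP × Ẇ = 72.59 kW; the resistance heater delivers Ẇ = 2.980 kW.
Extra = (COP − 1)·Ẇ = 69.61 kW.

69.6 kW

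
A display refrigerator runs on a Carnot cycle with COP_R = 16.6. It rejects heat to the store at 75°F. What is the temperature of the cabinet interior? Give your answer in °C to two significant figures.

7.0 °C

For a Carnot refrigerator COP_R = T_C/(T_H − T_C), so T_C = COP·T_H/(1 + COP).
With T_H = 297.04 K, T_C = 16.6 × 297.04/17.60 = 280.16 K.
Converting, 280.16 K = 7.01°C.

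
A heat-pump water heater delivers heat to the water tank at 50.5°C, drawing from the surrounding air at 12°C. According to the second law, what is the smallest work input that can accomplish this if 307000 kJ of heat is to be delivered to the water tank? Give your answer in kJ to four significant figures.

36520 kJ

In absolute terms T_C = 285.15 K and T_H = 323.65 K, so ΔT = 38.50 K.
The reversible limit is COP_HP = T_H/ΔT = 8.406, so W_min = Q_H/COP = Q_H·ΔT/T_H.
W_min = 307000 × 38.50/323.65 = 36520 kJ.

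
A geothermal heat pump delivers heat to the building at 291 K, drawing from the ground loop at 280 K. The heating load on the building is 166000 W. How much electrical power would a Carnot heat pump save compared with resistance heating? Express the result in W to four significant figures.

159700 W

The reservoir spacing is ΔT = 291 − 280 = 11.00 K.
COP_Carnot = T_H/ΔT = 291.00/11.00 = 26.45.
Resistance heating needs Ẇ_res = Q̇_H = 166000 W; the reversible heat pump needs only Ẇ_hp = Q̇_H/COP = 6275 W.
Saving = 166000 − 6275 = 159700 W.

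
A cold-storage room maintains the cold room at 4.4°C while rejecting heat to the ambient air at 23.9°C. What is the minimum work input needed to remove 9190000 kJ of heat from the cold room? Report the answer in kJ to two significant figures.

In absolute terms T_C = 277.55 K and T_H = 297.05 K, so ΔT = 19.50 K.
The reversible limit is COP_R = T_C/ΔT = 14.23, so W_min = Q_C/COP = Q_C·ΔT/T_C.
W_min = 9190000 × 19.50/277.55 = 645700 kJ.

650000 kJ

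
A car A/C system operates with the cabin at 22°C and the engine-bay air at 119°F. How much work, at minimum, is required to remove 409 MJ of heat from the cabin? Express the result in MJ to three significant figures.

In absolute terms T_C = 295.15 K and T_H = 321.48 K, so ΔT = 26.33 K.
The reversible limit is COP_R = T_C/ΔT = 11.21, so W_min = Q_C/COP = Q_C·ΔT/T_C.
W_min = 409.0 × 26.33/295.15 = 36.49 MJ.

36.5 MJ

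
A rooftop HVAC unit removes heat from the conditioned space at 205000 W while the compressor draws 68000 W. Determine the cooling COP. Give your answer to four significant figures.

The first law gives Q̇_H = Q̇_C + Ẇ, so the three rates are Q̇_C = 205000, Q̇_H = 273000, Ẇ = 68000 W.
COP_R = Q̇_C/Ẇ = 205000/68000 = 3.015.

3.015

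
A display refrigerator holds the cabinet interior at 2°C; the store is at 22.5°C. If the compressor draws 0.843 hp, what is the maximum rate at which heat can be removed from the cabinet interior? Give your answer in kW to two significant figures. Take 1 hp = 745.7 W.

In absolute terms T_C = 275.15 K and T_H = 295.65 K, so ΔT = 20.50 K.
COP_Carnot = T_C/ΔT = 275.15/20.50 = 13.42.
Q̇_max = COP_Carnot × Ẇ = 13.42 × 0.8430 hp = 11.31 hp = 8.437 kW.

8.4 kW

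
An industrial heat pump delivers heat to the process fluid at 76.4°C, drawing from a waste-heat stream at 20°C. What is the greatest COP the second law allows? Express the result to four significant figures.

In absolute terms T_C = 293.15 K and T_H = 349.55 K, so ΔT = 56.40 K.
For a reversible cycle, COP_Carnot = T_H/ΔT = 349.55/56.40 = 6.198.

6.198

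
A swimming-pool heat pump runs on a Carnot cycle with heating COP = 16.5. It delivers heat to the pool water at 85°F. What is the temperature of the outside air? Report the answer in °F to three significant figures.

COP_HP = T_H/(T_H − T_C) gives T_H − T_C = T_H/COP.
With T_H = 302.59 K, T_C = 302.59 × (1 − 1/16.5) = 284.26 K.
Converting, 284.26 K = 51.99°F.

52.0 °F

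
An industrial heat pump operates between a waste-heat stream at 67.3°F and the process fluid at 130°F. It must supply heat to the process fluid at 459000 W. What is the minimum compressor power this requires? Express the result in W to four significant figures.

In absolute terms T_C = 292.76 K and T_H = 327.59 K, so ΔT = 34.83 K.
COP_Carnot = T_H/ΔT = 327.59/34.83 = 9.405.
Ẇ_min = Q̇/COP_Carnot = 459000/9.405 = 48810 W.

48810 W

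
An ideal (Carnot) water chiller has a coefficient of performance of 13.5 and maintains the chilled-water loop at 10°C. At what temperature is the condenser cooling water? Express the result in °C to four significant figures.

30.97 °C

COP_R = T_C/(T_H − T_C) gives T_H − T_C = T_C/COP.
With T_C = 283.15 K, T_H = 283.15 × (1 + 1/13.5) = 304.12 K.
Converting, 304.12 K = 30.97°C.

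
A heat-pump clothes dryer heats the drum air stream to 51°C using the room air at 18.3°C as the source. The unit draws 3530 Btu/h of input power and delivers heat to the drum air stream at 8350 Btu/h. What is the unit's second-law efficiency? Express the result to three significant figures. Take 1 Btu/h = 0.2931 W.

COP_actual = Q̇_H/Ẇ = 8350/3530 = 2.365.
In absolute terms T_C = 291.45 K and T_H = 324.15 K, so ΔT = 32.70 K.
COP_Carnot = T_H/ΔT = 324.15/32.70 = 9.913.
η_II = COP_actual/COP_Carnot = 2.365/9.913 = 0.2386.

0.239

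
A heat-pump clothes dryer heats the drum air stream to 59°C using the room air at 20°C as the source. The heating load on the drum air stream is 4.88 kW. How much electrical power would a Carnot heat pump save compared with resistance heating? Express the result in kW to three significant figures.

In absolute terms T_C = 293.15 K and T_H = 332.15 K, so ΔT = 39.00 K.
COP_Carnot = T_H/ΔT = 332.15/39.00 = 8.517.
Resistance heating needs Ẇ_res = Q̇_H = 4.880 kW; the reversible heat pump needs only Ẇ_hp = Q̇_H/COP = 0.5730 kW.
Saving = 4.880 − 0.5730 = 4.307 kW.

4.31 kW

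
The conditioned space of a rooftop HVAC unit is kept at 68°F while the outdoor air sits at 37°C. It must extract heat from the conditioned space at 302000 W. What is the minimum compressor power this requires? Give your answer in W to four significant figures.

17510 W

In absolute terms T_C = 293.15 K and T_H = 310.15 K, so ΔT = 17.00 K.
COP_Carnot = T_C/ΔT = 293.15/17.00 = 17.24.
Ẇ_min = Q̇/COP_Carnot = 302000/17.24 = 17510 W.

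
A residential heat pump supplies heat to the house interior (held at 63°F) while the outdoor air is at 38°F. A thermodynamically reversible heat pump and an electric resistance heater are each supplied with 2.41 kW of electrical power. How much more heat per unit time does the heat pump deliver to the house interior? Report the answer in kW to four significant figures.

In absolute terms T_C = 276.48 K and T_H = 290.37 K, so ΔT = 13.89 K.
COP_Carnot = T_H/ΔT = 290.37/13.89 = 20.91.
The heat pump delivers Q̇_H = COP × Ẇ = 50.39 kW; the resistance heater delivers Ẇ = 2.410 kW.
Extra = (COP − 1)·Ẇ = 47.98 kW.

47.98 kW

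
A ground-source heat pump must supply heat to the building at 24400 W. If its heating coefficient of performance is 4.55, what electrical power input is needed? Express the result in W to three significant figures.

5360 W

Ẇ = Q̇_H/COP_HP = 24400/4.55 = 5363 W.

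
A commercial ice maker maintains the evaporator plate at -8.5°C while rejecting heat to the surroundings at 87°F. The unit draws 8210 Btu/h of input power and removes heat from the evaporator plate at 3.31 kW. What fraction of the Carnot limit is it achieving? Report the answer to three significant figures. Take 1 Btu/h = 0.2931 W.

Converting, Q̇_C = 3.310 kW = 11290 Btu/h, so COP_actual = Q̇_C/Ẇ = 11290/8210 = 1.376.
In absolute terms T_C = 264.65 K and T_H = 303.71 K, so ΔT = 39.06 K.
COP_Carnot = T_C/ΔT = 264.65/39.06 = 6.776.
η_II = COP_actual/COP_Carnot = 1.376/6.776 = 0.2030.

0.203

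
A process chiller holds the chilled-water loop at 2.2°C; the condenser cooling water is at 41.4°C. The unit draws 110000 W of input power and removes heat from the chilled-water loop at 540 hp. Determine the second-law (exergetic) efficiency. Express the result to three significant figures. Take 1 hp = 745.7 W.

0.521

Converting, Q̇_C = 540.0 hp = 402700 W, so COP_actual = Q̇_C/Ẇ = 402700/110000 = 3.661.
In absolute terms T_C = 275.35 K and T_H = 314.55 K, so ΔT = 39.20 K.
COP_Carnot = T_C/ΔT = 275.35/39.20 = 7.024.
η_II = COP_actual/COP_Carnot = 3.661/7.024 = 0.5212.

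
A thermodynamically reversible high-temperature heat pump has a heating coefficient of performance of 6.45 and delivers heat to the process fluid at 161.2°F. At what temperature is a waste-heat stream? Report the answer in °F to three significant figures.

64.9 °F

COP_HP = T_H/(T_H − T_C) gives T_H − T_C = T_H/COP.
With T_H = 344.93 K, T_C = 344.93 × (1 − 1/6.45) = 291.45 K.
Converting, 291.45 K = 64.94°F.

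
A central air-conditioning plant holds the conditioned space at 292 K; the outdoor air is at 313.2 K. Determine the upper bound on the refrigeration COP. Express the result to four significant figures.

The reservoir spacing is ΔT = 313.2 − 292 = 21.20 K.
For a reversible cycle, COP_Carnot = T_C/ΔT = 292.00/21.20 = 13.77.

13.77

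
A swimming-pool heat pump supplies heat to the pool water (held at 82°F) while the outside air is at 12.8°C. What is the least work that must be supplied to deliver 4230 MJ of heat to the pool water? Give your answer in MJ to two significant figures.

210 MJ

In absolute terms T_C = 285.95 K and T_H = 300.93 K, so ΔT = 14.98 K.
The reversible limit is COP_HP = T_H/ΔT = 20.09, so W_min = Q_H/COP = Q_H·ΔT/T_H.
W_min = 4230 × 14.98/300.93 = 210.5 MJ.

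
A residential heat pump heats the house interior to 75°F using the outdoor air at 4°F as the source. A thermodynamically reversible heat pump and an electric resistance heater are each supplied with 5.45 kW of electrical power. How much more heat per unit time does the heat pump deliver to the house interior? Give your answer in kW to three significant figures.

35.6 kW

In absolute terms T_C = 257.59 K and T_H = 297.04 K, so ΔT = 39.44 K.
COP_Carnot = T_H/ΔT = 297.04/39.44 = 7.531.
The heat pump delivers Q̇_H = COP × Ẇ = 41.04 kW; the resistance heater delivers Ẇ = 5.450 kW.
Extra = (COP − 1)·Ẇ = 35.59 kW.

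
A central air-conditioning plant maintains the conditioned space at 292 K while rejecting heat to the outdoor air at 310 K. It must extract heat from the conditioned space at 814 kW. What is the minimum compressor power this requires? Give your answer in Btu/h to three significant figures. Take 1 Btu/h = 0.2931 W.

The reservoir spacing is ΔT = 310 − 292 = 18.00 K.
COP_Carnot = T_C/ΔT = 292.00/18.00 = 16.22.
Ẇ_min = Q̇/COP_Carnot = 814.0/16.22 = 50.18 kW = 171200 Btu/h.

171000 Btu/h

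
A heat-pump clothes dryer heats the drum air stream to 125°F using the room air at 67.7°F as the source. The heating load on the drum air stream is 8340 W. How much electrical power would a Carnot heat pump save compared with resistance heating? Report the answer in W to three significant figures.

7520 W

In absolute terms T_C = 292.98 K and T_H = 324.82 K, so ΔT = 31.83 K.
COP_Carnot = T_H/ΔT = 324.82/31.83 = 10.20.
Resistance heating needs Ẇ_res = Q̇_H = 8340 W; the reversible heat pump needs only Ẇ_hp = Q̇_H/COP = 817.4 W.
Saving = 8340 − 817.4 = 7523 W.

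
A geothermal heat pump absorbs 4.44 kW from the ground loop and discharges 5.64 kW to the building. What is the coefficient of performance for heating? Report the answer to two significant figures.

4.7

The first law gives Q̇_H = Q̇_C + Ẇ, so the three rates are Q̇_C = 4.440, Q̇_H = 5.640, Ẇ = 1.200 kW.
COP_HP = Q̇_H/Ẇ = 5.640/1.200 = 4.700.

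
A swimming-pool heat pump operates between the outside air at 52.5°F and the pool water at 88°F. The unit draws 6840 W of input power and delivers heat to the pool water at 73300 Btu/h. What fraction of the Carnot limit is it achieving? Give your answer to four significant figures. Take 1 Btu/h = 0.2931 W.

0.2036

Converting, Q̇_H = 73300 Btu/h = 21480 W, so COP_actual = Q̇_H/Ẇ = 21480/6840 = 3.141.
In absolute terms T_C = 284.54 K and T_H = 304.26 K, so ΔT = 19.72 K.
COP_Carnot = T_H/ΔT = 304.26/19.72 = 15.43.
η_II = COP_actual/COP_Carnot = 3.141/15.43 = 0.2036.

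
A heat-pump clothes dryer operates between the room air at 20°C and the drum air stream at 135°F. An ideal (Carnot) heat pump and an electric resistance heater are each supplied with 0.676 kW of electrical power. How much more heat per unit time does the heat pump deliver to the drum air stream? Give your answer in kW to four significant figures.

In absolute terms T_C = 293.15 K and T_H = 330.37 K, so ΔT = 37.22 K.
COP_Carnot = T_H/ΔT = 330.37/37.22 = 8.876.
The heat pump delivers Q̇_H = COP × Ẇ = 6.000 kW; the resistance heater delivers Ẇ = 0.6760 kW.
Extra = (COP − 1)·Ẇ = 5.324 kW.

5.324 kW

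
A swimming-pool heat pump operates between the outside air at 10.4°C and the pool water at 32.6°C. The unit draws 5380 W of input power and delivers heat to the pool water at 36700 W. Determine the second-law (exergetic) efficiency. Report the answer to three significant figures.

COP_actual = Q̇_H/Ẇ = 36700/5380 = 6.822.
In absolute terms T_C = 283.55 K and T_H = 305.75 K, so ΔT = 22.20 K.
COP_Carnot = T_H/ΔT = 305.75/22.20 = 13.77.
η_II = COP_actual/COP_Carnot = 6.822/13.77 = 0.4953.

0.495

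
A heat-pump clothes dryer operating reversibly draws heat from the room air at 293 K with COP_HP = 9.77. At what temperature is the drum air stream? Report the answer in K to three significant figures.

326 K

COP_HP = T_H/(T_H − T_C) rearranges to T_H = COP·T_C/(COP − 1).
With T_C = 293.00 K, T_H = 9.77 × 293.00/8.770 = 326.41 K.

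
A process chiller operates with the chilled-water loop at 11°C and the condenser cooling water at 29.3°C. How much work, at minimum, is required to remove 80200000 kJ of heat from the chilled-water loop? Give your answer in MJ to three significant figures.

5170 MJ

In absolute terms T_C = 284.15 K and T_H = 302.45 K, so ΔT = 18.30 K.
The reversible limit is COP_R = T_C/ΔT = 15.53, so W_min = Q_C/COP = Q_C·ΔT/T_C.
W_min = 80200000 × 18.30/284.15 = 5165000 kJ = 5165 MJ.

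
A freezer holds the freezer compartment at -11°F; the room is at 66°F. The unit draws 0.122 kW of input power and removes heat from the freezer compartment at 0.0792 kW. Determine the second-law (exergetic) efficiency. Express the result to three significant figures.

0.111

COP_actual = Q̇_C/Ẇ = 0.07920/0.1220 = 0.6492.
In absolute terms T_C = 249.26 K and T_H = 292.04 K, so ΔT = 42.78 K.
COP_Carnot = T_C/ΔT = 249.26/42.78 = 5.827.
η_II = COP_actual/COP_Carnot = 0.6492/5.827 = 0.1114.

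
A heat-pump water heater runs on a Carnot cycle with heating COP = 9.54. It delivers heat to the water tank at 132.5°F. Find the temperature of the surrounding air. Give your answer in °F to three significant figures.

COP_HP = T_H/(T_H − T_C) gives T_H − T_C = T_H/COP.
With T_H = 328.98 K, T_C = 328.98 × (1 − 1/9.54) = 294.50 K.
Converting, 294.50 K = 70.43°F.

70.4 °F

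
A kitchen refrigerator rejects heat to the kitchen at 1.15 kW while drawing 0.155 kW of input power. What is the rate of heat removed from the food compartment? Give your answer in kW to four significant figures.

0.9950 kW

For a cyclic device the first law requires Q̇_H = Q̇_C + Ẇ.
Q̇_C = Q̇_H − Ẇ = 0.9950 kW.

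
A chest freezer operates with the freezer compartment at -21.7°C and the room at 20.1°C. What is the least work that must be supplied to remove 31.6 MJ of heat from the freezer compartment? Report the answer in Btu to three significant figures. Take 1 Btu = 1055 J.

4980 Btu

In absolute terms T_C = 251.45 K and T_H = 293.25 K, so ΔT = 41.80 K.
The reversible limit is COP_R = T_C/ΔT = 6.016, so W_min = Q_C/COP = Q_C·ΔT/T_C.
W_min = 31.60 × 41.80/251.45 = 5.253 MJ = 4979 Btu.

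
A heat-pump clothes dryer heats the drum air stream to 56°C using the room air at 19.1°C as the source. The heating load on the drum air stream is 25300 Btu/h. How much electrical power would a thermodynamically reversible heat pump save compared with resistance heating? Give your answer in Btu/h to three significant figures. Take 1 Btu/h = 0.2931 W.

22500 Btu/h

In absolute terms T_C = 292.25 K and T_H = 329.15 K, so ΔT = 36.90 K.
COP_Carnot = T_H/ΔT = 329.15/36.90 = 8.920.
Resistance heating needs Ẇ_res = Q̇_H = 25300 Btu/h; the reversible heat pump needs only Ẇ_hp = Q̇_H/COP = 2836 Btu/h.
Saving = 25300 − 2836 = 22460 Btu/h.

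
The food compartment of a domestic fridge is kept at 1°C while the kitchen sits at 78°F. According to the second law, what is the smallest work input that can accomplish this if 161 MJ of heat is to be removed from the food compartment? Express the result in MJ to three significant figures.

In absolute terms T_C = 274.15 K and T_H = 298.71 K, so ΔT = 24.56 K.
The reversible limit is COP_R = T_C/ΔT = 11.16, so W_min = Q_C/COP = Q_C·ΔT/T_C.
W_min = 161.0 × 24.56/274.15 = 14.42 MJ.

14.4 MJ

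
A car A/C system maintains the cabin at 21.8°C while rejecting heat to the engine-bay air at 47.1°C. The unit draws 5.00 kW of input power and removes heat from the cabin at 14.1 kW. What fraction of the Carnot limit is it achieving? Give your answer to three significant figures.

0.242

COP_actual = Q̇_C/Ẇ = 14.10/5.000 = 2.820.
In absolute terms T_C = 294.95 K and T_H = 320.25 K, so ΔT = 25.30 K.
COP_Carnot = T_C/ΔT = 294.95/25.30 = 11.66.
η_II = COP_actual/COP_Carnot = 2.820/11.66 = 0.2419.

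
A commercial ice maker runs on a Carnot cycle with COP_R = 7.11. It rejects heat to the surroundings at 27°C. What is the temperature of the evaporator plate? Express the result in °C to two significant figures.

For a Carnot refrigerator COP_R = T_C/(T_H − T_C), so T_C = COP·T_H/(1 + COP).
With T_H = 300.15 K, T_C = 7.11 × 300.15/8.110 = 263.14 K.
Converting, 263.14 K = -10.01°C.

-10 °C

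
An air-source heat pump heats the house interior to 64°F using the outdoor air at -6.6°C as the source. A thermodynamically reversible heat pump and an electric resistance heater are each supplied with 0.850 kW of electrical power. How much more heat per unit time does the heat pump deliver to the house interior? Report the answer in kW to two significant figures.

In absolute terms T_C = 266.55 K and T_H = 290.93 K, so ΔT = 24.38 K.
COP_Carnot = T_H/ΔT = 290.93/24.38 = 11.93.
The heat pump delivers Q̇_H = COP × Ẇ = 10.14 kW; the resistance heater delivers Ẇ = 0.8500 kW.
Extra = (COP − 1)·Ẇ = 9.294 kW.

9.3 kW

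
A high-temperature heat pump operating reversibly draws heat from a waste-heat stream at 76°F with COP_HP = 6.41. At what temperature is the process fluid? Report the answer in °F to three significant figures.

COP_HP = T_H/(T_H − T_C) rearranges to T_H = COP·T_C/(COP − 1).
With T_C = 297.59 K, T_H = 6.41 × 297.59/5.410 = 352.60 K.
Converting, 352.60 K = 175.01°F.

175 °F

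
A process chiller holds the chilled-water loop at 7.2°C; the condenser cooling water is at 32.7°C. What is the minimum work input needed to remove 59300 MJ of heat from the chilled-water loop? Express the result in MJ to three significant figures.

In absolute terms T_C = 280.35 K and T_H = 305.85 K, so ΔT = 25.50 K.
The reversible limit is COP_R = T_C/ΔT = 10.99, so W_min = Q_C/COP = Q_C·ΔT/T_C.
W_min = 59300 × 25.50/280.35 = 5394 MJ.

5390 MJ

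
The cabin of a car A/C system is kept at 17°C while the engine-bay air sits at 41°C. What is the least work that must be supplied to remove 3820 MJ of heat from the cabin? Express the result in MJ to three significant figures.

In absolute terms T_C = 290.15 K and T_H = 314.15 K, so ΔT = 24.00 K.
The reversible limit is COP_R = T_C/ΔT = 12.09, so W_min = Q_C/COP = Q_C·ΔT/T_C.
W_min = 3820 × 24.00/290.15 = 316.0 MJ.

316 MJ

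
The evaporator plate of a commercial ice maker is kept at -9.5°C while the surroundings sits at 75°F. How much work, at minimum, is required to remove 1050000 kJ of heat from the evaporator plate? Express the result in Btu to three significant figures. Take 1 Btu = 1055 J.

126000 Btu

In absolute terms T_C = 263.65 K and T_H = 297.04 K, so ΔT = 33.39 K.
The reversible limit is COP_R = T_C/ΔT = 7.896, so W_min = Q_C/COP = Q_C·ΔT/T_C.
W_min = 1050000 × 33.39/263.65 = 133000 kJ = 126000 Btu.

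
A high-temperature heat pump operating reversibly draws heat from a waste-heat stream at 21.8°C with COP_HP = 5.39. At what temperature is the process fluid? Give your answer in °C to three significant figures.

COP_HP = T_H/(T_H − T_C) rearranges to T_H = COP·T_C/(COP − 1).
With T_C = 294.95 K, T_H = 5.39 × 294.95/4.390 = 362.14 K.
Converting, 362.14 K = 88.99°C.

89.0 °C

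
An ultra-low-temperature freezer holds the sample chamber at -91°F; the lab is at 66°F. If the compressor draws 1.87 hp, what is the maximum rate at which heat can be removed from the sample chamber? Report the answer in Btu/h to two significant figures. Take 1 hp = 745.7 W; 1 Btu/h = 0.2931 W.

11000 Btu/h

In absolute terms T_C = 204.82 K and T_H = 292.04 K, so ΔT = 87.22 K.
COP_Carnot = T_C/ΔT = 204.82/87.22 = 2.348.
Q̇_max = COP_Carnot × Ẇ = 2.348 × 1.870 hp = 4.391 hp = 11170 Btu/h.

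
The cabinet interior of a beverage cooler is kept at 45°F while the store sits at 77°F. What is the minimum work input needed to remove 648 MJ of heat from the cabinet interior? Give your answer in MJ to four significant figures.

41.09 MJ

In absolute terms T_C = 280.37 K and T_H = 298.15 K, so ΔT = 17.78 K.
The reversible limit is COP_R = T_C/ΔT = 15.77, so W_min = Q_C/COP = Q_C·ΔT/T_C.
W_min = 648.0 × 17.78/280.37 = 41.09 MJ.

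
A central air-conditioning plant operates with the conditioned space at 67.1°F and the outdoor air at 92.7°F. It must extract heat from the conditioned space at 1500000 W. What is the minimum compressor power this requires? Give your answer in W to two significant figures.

73000 W

In absolute terms T_C = 292.65 K and T_H = 306.87 K, so ΔT = 14.22 K.
COP_Carnot = T_C/ΔT = 292.65/14.22 = 20.58.
Ẇ_min = Q̇/COP_Carnot = 1500000/20.58 = 72900 W.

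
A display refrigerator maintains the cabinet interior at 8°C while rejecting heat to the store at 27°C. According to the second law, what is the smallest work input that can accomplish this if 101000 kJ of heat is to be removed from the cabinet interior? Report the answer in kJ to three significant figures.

6830 kJ

In absolute terms T_C = 281.15 K and T_H = 300.15 K, so ΔT = 19.00 K.
The reversible limit is COP_R = T_C/ΔT = 14.80, so W_min = Q_C/COP = Q_C·ΔT/T_C.
W_min = 101000 × 19.00/281.15 = 6826 kJ.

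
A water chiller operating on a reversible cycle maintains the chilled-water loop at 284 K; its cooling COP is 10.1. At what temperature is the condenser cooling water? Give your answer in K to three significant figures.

312 K

COP_R = T_C/(T_H − T_C) gives T_H − T_C = T_C/COP.
With T_C = 284.00 K, T_H = 284.00 × (1 + 1/10.1) = 312.12 K.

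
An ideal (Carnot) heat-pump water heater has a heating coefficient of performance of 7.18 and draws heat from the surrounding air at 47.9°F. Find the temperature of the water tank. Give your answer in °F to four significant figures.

130.0 °F

COP_HP = T_H/(T_H − T_C) rearranges to T_H = COP·T_C/(COP − 1).
With T_C = 281.98 K, T_H = 7.18 × 281.98/6.180 = 327.61 K.
Converting, 327.61 K = 130.03°F.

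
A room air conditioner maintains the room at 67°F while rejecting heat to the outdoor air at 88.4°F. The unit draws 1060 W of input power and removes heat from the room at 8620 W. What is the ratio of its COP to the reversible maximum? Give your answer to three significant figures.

COP_actual = Q̇_C/Ẇ = 8620/1060 = 8.132.
In absolute terms T_C = 292.59 K and T_H = 304.48 K, so ΔT = 11.89 K.
COP_Carnot = T_C/ΔT = 292.59/11.89 = 24.61.
η_II = COP_actual/COP_Carnot = 8.132/24.61 = 0.3304.

0.330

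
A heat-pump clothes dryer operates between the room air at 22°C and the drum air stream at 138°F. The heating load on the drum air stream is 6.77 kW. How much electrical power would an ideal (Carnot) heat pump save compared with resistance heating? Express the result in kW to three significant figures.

In absolute terms T_C = 295.15 K and T_H = 332.04 K, so ΔT = 36.89 K.
COP_Carnot = T_H/ΔT = 332.04/36.89 = 9.001.
Resistance heating needs Ẇ_res = Q̇_H = 6.770 kW; the reversible heat pump needs only Ẇ_hp = Q̇_H/COP = 0.7521 kW.
Saving = 6.770 − 0.7521 = 6.018 kW.

6.02 kW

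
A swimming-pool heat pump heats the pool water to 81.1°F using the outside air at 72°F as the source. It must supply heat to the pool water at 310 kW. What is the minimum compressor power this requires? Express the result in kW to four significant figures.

In absolute terms T_C = 295.37 K and T_H = 300.43 K, so ΔT = 5.056 K.
COP_Carnot = T_H/ΔT = 300.43/5.056 = 59.43.
Ẇ_min = Q̇/COP_Carnot = 310.0/59.43 = 5.217 kW.

5.217 kW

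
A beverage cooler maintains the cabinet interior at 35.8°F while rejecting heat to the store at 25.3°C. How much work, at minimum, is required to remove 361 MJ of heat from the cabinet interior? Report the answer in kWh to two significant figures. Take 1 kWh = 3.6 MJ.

8.4 kWh

In absolute terms T_C = 275.26 K and T_H = 298.45 K, so ΔT = 23.19 K.
The reversible limit is COP_R = T_C/ΔT = 11.87, so W_min = Q_C/COP = Q_C·ΔT/T_C.
W_min = 361.0 × 23.19/275.26 = 30.41 MJ = 8.448 kWh.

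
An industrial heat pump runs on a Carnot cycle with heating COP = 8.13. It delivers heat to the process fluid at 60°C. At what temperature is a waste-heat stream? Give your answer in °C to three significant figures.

COP_HP = T_H/(T_H − T_C) gives T_H − T_C = T_H/COP.
With T_H = 333.15 K, T_C = 333.15 × (1 − 1/8.13) = 292.17 K.
Converting, 292.17 K = 19.02°C.

19.0 °C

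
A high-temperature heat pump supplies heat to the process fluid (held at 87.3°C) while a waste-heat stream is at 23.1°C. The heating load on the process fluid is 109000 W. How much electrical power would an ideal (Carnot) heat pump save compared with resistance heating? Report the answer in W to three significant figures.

89600 W

In absolute terms T_C = 296.25 K and T_H = 360.45 K, so ΔT = 64.20 K.
COP_Carnot = T_H/ΔT = 360.45/64.20 = 5.614.
Resistance heating needs Ẇ_res = Q̇_H = 109000 W; the reversible heat pump needs only Ẇ_hp = Q̇_H/COP = 19410 W.
Saving = 109000 − 19410 = 89590 W.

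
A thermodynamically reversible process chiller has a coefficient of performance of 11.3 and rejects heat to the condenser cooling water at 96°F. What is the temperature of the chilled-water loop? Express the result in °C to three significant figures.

10.5 °C

For a Carnot refrigerator COP_R = T_C/(T_H − T_C), so T_C = COP·T_H/(1 + COP).
With T_H = 308.71 K, T_C = 11.3 × 308.71/12.30 = 283.61 K.
Converting, 283.61 K = 10.46°C.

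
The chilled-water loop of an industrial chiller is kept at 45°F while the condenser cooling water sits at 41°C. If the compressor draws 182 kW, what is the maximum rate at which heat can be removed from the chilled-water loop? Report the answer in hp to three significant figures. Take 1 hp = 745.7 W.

In absolute terms T_C = 280.37 K and T_H = 314.15 K, so ΔT = 33.78 K.
COP_Carnot = T_C/ΔT = 280.37/33.78 = 8.300.
Q̇_max = COP_Carnot × Ẇ = 8.300 × 182.0 kW = 1511 kW = 2026 hp.

2030 hp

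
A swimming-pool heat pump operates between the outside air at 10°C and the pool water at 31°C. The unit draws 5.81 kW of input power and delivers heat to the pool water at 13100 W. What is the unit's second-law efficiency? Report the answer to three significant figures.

Converting, Q̇_H = 13100 W = 13.10 kW, so COP_actual = Q̇_H/Ẇ = 13.10/5.810 = 2.255.
In absolute terms T_C = 283.15 K and T_H = 304.15 K, so ΔT = 21.00 K.
COP_Carnot = T_H/ΔT = 304.15/21.00 = 14.48.
η_II = COP_actual/COP_Carnot = 2.255/14.48 = 0.1557.

0.156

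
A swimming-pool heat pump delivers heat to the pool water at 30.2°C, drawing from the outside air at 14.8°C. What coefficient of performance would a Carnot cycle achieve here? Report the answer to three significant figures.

In absolute terms T_C = 287.95 K and T_H = 303.35 K, so ΔT = 15.40 K.
For a reversible cycle, COP_Carnot = T_H/ΔT = 303.35/15.40 = 19.70.

19.7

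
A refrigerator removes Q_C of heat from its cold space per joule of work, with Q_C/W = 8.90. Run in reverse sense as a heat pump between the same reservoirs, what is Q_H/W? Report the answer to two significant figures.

The first law on one cycle gives Q_H = Q_C + W, so Q_H/W = Q_C/W + 1.
COP_HP = COP_R + 1 = 8.90 + 1 = 9.90.

9.9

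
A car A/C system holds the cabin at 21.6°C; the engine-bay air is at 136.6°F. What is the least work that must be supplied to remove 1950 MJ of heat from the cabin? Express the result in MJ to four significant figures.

In absolute terms T_C = 294.75 K and T_H = 331.26 K, so ΔT = 36.51 K.
The reversible limit is COP_R = T_C/ΔT = 8.073, so W_min = Q_C/COP = Q_C·ΔT/T_C.
W_min = 1950 × 36.51/294.75 = 241.5 MJ.

241.5 MJ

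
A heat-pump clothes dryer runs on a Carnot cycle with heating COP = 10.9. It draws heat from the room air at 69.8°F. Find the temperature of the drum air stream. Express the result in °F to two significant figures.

120 °F

COP_HP = T_H/(T_H − T_C) rearranges to T_H = COP·T_C/(COP − 1).
With T_C = 294.15 K, T_H = 10.9 × 294.15/9.900 = 323.86 K.
Converting, 323.86 K = 123.28°F.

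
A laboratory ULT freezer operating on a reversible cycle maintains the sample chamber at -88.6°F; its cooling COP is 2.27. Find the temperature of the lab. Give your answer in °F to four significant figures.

74.87 °F

COP_R = T_C/(T_H − T_C) gives T_H − T_C = T_C/COP.
With T_C = 206.15 K, T_H = 206.15 × (1 + 1/2.27) = 296.96 K.
Converting, 296.96 K = 74.87°F.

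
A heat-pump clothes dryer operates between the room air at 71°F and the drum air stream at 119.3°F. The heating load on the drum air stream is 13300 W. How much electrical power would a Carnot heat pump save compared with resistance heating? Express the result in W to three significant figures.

In absolute terms T_C = 294.82 K and T_H = 321.65 K, so ΔT = 26.83 K.
COP_Carnot = T_H/ΔT = 321.65/26.83 = 11.99.
Resistance heating needs Ẇ_res = Q̇_H = 13300 W; the reversible heat pump needs only Ẇ_hp = Q̇_H/COP = 1110 W.
Saving = 13300 − 1110 = 12190 W.

12200 W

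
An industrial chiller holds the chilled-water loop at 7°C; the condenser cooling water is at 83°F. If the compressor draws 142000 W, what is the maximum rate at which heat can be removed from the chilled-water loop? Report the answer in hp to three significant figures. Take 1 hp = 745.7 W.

2500 hp

In absolute terms T_C = 280.15 K and T_H = 301.48 K, so ΔT = 21.33 K.
COP_Carnot = T_C/ΔT = 280.15/21.33 = 13.13.
Q̇_max = COP_Carnot × Ẇ = 13.13 × 142000 W = 1865000 W = 2501 hp.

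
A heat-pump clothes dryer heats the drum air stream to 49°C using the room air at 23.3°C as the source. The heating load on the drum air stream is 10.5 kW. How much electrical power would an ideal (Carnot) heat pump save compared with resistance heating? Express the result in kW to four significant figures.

In absolute terms T_C = 296.45 K and T_H = 322.15 K, so ΔT = 25.70 K.
COP_Carnot = T_H/ΔT = 322.15/25.70 = 12.54.
Resistance heating needs Ẇ_res = Q̇_H = 10.50 kW; the reversible heat pump needs only Ẇ_hp = Q̇_H/COP = 0.8377 kW.
Saving = 10.50 − 0.8377 = 9.662 kW.

9.662 kW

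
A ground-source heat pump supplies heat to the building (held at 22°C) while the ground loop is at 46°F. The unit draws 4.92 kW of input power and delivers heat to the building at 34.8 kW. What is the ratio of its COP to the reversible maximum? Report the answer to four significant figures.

COP_actual = Q̇_H/Ẇ = 34.80/4.920 = 7.073.
In absolute terms T_C = 280.93 K and T_H = 295.15 K, so ΔT = 14.22 K.
COP_Carnot = T_H/ΔT = 295.15/14.22 = 20.75.
η_II = COP_actual/COP_Carnot = 7.073/20.75 = 0.3408.

0.3408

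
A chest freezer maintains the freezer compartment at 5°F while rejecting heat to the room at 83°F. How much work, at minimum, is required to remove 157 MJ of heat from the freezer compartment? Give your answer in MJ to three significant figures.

26.4 MJ

In absolute terms T_C = 258.15 K and T_H = 301.48 K, so ΔT = 43.33 K.
The reversible limit is COP_R = T_C/ΔT = 5.957, so W_min = Q_C/COP = Q_C·ΔT/T_C.
W_min = 157.0 × 43.33/258.15 = 26.35 MJ.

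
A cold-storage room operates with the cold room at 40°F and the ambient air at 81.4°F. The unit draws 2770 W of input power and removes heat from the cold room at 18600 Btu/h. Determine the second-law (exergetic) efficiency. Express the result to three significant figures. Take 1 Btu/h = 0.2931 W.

0.163

Converting, Q̇_C = 18600 Btu/h = 5452 W, so COP_actual = Q̇_C/Ẇ = 5452/2770 = 1.968.
In absolute terms T_C = 277.59 K and T_H = 300.59 K, so ΔT = 23.00 K.
COP_Carnot = T_C/ΔT = 277.59/23.00 = 12.07.
η_II = COP_actual/COP_Carnot = 1.968/12.07 = 0.1631.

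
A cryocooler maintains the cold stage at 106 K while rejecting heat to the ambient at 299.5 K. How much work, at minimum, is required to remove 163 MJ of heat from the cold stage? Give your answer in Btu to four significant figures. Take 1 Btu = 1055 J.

282000 Btu

The reservoir spacing is ΔT = 299.5 − 106 = 193.5 K.
The reversible limit is COP_R = T_C/ΔT = 0.5478, so W_min = Q_C/COP = Q_C·ΔT/T_C.
W_min = 163.0 × 193.5/106.00 = 297.6 MJ = 282000 Btu.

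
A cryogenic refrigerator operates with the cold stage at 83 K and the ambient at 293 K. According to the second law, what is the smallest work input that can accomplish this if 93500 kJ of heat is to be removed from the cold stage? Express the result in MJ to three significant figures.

The reservoir spacing is ΔT = 293 − 83 = 210.0 K.
The reversible limit is COP_R = T_C/ΔT = 0.3952, so W_min = Q_C/COP = Q_C·ΔT/T_C.
W_min = 93500 × 210.0/83.00 = 236600 kJ = 236.6 MJ.

237 MJ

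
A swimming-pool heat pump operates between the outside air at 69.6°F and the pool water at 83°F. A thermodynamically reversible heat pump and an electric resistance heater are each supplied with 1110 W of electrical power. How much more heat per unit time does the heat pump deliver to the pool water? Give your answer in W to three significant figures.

43800 W

In absolute terms T_C = 294.04 K and T_H = 301.48 K, so ΔT = 7.444 K.
COP_Carnot = T_H/ΔT = 301.48/7.444 = 40.50.
The heat pump delivers Q̇_H = COP × Ẇ = 44950 W; the resistance heater delivers Ẇ = 1110 W.
Extra = (COP − 1)·Ẇ = 43840 W.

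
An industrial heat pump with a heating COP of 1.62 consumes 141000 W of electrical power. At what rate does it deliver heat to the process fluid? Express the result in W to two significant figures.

Q̇_H = COP_HP × Ẇ = 1.62 × 141000 = 228400 W.

230000 W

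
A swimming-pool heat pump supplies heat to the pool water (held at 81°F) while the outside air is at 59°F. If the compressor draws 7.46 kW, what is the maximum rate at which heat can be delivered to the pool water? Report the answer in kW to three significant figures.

183 kW

In absolute terms T_C = 288.15 K and T_H = 300.37 K, so ΔT = 12.22 K.
COP_Carnot = T_H/ΔT = 300.37/12.22 = 24.58.
Q̇_max = COP_Carnot × Ẇ = 24.58 × 7.460 kW = 183.3 kW.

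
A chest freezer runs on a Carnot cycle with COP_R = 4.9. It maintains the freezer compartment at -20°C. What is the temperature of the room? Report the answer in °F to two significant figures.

COP_R = T_C/(T_H − T_C) gives T_H − T_C = T_C/COP.
With T_C = 253.15 K, T_H = 253.15 × (1 + 1/4.9) = 304.81 K.
Converting, 304.81 K = 88.99°F.

89 °F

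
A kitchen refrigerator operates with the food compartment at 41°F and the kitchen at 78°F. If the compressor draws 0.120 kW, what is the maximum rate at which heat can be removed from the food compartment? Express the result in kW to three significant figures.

1.62 kW

In absolute terms T_C = 278.15 K and T_H = 298.71 K, so ΔT = 20.56 K.
COP_Carnot = T_C/ΔT = 278.15/20.56 = 13.53.
Q̇_max = COP_Carnot × Ẇ = 13.53 × 0.1200 kW = 1.624 kW.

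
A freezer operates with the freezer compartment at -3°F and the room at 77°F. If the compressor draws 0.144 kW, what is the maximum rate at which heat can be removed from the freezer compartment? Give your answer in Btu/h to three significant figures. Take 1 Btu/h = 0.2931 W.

2800 Btu/h

In absolute terms T_C = 253.71 K and T_H = 298.15 K, so ΔT = 44.44 K.
COP_Carnot = T_C/ΔT = 253.71/44.44 = 5.708.
Q̇_max = COP_Carnot × Ẇ = 5.708 × 0.1440 kW = 0.8220 kW = 2805 Btu/h.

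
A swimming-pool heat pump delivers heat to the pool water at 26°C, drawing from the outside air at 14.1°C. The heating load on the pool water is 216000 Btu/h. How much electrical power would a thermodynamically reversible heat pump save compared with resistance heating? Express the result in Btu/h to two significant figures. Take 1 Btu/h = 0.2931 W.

210000 Btu/h

In absolute terms T_C = 287.25 K and T_H = 299.15 K, so ΔT = 11.90 K.
COP_Carnot = T_H/ΔT = 299.15/11.90 = 25.14.
Resistance heating needs Ẇ_res = Q̇_H = 216000 Btu/h; the reversible heat pump needs only Ẇ_hp = Q̇_H/COP = 8592 Btu/h.
Saving = 216000 − 8592 = 207400 Btu/h.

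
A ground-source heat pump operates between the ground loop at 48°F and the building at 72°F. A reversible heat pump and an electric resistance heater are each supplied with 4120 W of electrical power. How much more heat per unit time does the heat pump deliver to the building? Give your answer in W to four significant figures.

87150 W

In absolute terms T_C = 282.04 K and T_H = 295.37 K, so ΔT = 13.33 K.
COP_Carnot = T_H/ΔT = 295.37/13.33 = 22.15.
The heat pump delivers Q̇_H = COP × Ẇ = 91270 W; the resistance heater delivers Ẇ = 4120 W.
Extra = (COP − 1)·Ẇ = 87150 W.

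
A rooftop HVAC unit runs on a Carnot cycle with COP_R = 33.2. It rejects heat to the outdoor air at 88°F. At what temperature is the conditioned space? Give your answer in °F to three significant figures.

For a Carnot refrigerator COP_R = T_C/(T_H − T_C), so T_C = COP·T_H/(1 + COP).
With T_H = 304.26 K, T_C = 33.2 × 304.26/34.20 = 295.36 K.
Converting, 295.36 K = 71.99°F.

72.0 °F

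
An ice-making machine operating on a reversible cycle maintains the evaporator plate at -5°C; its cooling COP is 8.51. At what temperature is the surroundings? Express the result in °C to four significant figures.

COP_R = T_C/(T_H − T_C) gives T_H − T_C = T_C/COP.
With T_C = 268.15 K, T_H = 268.15 × (1 + 1/8.51) = 299.66 K.
Converting, 299.66 K = 26.51°C.

26.51 °C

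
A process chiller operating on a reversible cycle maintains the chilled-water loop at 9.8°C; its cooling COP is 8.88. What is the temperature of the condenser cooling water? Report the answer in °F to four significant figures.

COP_R = T_C/(T_H − T_C) gives T_H − T_C = T_C/COP.
With T_C = 282.95 K, T_H = 282.95 × (1 + 1/8.88) = 314.81 K.
Converting, 314.81 K = 106.99°F.

107.0 °F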